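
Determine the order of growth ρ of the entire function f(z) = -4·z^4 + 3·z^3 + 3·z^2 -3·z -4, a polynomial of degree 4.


|f(z)| ≤ Σ|c_k|·r^k = O(r^4) as r → ∞. Polynomial growth is O(e^{r^ε}) for every ε > 0 (since r^4/e^{r^ε} → 0), so ρ ≤ ε for all ε > 0, i.e. ρ = 0. Every nonconstant polynomial has order 0.
Therefore ρ = 0.

Order ρ = 0.


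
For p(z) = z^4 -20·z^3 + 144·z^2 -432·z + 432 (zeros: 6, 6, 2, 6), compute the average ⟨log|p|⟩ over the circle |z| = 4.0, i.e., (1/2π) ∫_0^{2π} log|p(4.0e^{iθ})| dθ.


Zeros: 2, 6, 6, 6; r = 4.0.
Inside |z| < r: 2. Outside (|z| ≥ r): 6, 6, 6.
p(0) = 432, so log|p(0)| = log(432) = 6.0684.
Apply Jensen: I(r) = log|p(0)| + Σ_k log(r/|z_k|), summed over zeros inside |z| < r.
  log(r/|z_k|) for z_k = 2: log(4.0/2) = 0.6931
  Outside zeros (6, 6, 6) contribute nothing to the Jensen sum.
Sum over inside zeros: 0.6931.
I(r) = log|p(0)| + (inside sum) = 6.0684 + 0.6931 = 6.7616.
Note: since some zeros are outside |z| ≤ r, the simplified n·log(r) form does NOT apply — only the inside zeros contribute.

I(r) ≈ 6.7616.


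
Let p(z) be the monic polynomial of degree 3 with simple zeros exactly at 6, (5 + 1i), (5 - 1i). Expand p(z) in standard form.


The polynomial is p(z) = ∏_{α ∈ S} (z − α), where S = {6, (5 + 1i), (5 - 1i)}.
Expanding the product yields: p(z) = z^3 -16·z^2 + 86·z -156.
Note conjugate pairs combine to real quadratics: (z − (5+1i))(z − (5−1i)) = z² − 10z + 26.
The resulting polynomial has degree 3 and real coefficients as required.

p(z) = z^3 -16·z^2 + 86·z -156.


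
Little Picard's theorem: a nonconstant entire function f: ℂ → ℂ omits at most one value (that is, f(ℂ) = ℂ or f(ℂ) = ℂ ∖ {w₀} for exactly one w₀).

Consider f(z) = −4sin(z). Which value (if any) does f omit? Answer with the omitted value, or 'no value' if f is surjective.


Little Picard bounds the complement of f(ℂ) to at most one point.
sin is entire and surjective onto ℂ: for every w ∈ ℂ, sin(ζ) = w has a solution ζ ∈ ℂ (e.g., via the complex inverse arcsin). With ζ = z this gives z = ζ/(1). Then -4·sin(z) takes every value in -4·ℂ = ℂ, and adding 0 is a bijection of ℂ. So f is surjective and omits no value. (Note: only on the real line is sin bounded by [−1, 1].)

Omitted value: no value.


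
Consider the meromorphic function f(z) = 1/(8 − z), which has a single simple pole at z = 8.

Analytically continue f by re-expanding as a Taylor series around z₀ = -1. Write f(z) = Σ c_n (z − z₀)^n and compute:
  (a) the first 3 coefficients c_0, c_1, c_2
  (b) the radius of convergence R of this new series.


Let w = z − z₀, so z = z₀ + w.
Then 8 − z = 8 − (z₀ + w) = (8 − z₀) − w = 9 − w.
f(z) = 1/(9 − w) = (1/(9)) · 1/(1 − w/(9)) = Σ_{n≥0} w^n / (9)^(n+1).
So c_n = 1/(9)^(n+1):
  c_0 = 1/(9)^1 = 1/9.
  c_1 = 1/(9)^2 = 1/81.
  c_2 = 1/(9)^3 = 1/729.
The series is valid for |w/d| < 1, i.e. |z − z₀| < |d|.
Radius of convergence: R = |8 − z₀| = |9| = 9 (distance from z₀ to the singularity z = 8).

c_0 = 1/9, c_1 = 1/81, c_2 = 1/729; R = 9.


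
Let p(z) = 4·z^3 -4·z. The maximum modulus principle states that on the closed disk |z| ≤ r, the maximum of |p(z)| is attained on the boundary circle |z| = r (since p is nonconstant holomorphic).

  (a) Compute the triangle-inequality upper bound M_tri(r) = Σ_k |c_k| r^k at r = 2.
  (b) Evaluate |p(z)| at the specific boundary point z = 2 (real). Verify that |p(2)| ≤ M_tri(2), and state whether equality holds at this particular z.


Coefficients: c_0 = 0, c_1 = -4, c_2 = 0, c_3 = 4. Radius r = 2.
Part (a). Triangle bound: M_tri(r) = Σ_k |c_k| r^k
  = |0|·2^0 + |-4|·2^1 + |0|·2^2 + |4|·2^3
  = 0 + 8 + 0 + 32 = 40.
This bounds M(r) := max_{|z|=r} |p(z)| from above; equality holds iff all terms c_k z^k can be made to align in phase at a single z on |z|=r.
Part (b). At z = 2 (real, on the circle |z| = r):
  p(2) = (0)·2^0 + (-4)·2^1 + (0)·2^2 + (4)·2^3 = 24.
  |p(2)| = 24.
Check: |p(2)| = 24 ≤ 40 = M_tri(2). ✓ Equality does not hold at z = 2 (the coefficients have mixed signs, so the terms do not all align in phase there).

M_tri(2) = 40; |p(2)| = 24; equality at z=2: no.


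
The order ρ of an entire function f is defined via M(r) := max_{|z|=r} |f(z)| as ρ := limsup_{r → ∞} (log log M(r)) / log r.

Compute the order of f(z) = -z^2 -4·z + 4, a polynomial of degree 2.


|f(z)| ≤ Σ|c_k|·r^k = O(r^2) as r → ∞. Polynomial growth is O(e^{r^ε}) for every ε > 0 (since r^2/e^{r^ε} → 0), so ρ ≤ ε for all ε > 0, i.e. ρ = 0. Every nonconstant polynomial has order 0.
Therefore ρ = 0.

Order ρ = 0.


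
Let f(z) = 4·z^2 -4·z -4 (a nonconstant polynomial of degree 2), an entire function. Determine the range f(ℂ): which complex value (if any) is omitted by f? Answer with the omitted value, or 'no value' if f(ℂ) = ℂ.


Little Picard bounds the complement of f(ℂ) to at most one point.
For every w ∈ ℂ, the equation p(z) − w = 0 is a nonconstant polynomial in z and hence has at least one root by the fundamental theorem of algebra. So p is surjective onto ℂ, omitting no value.

Omitted value: no value.


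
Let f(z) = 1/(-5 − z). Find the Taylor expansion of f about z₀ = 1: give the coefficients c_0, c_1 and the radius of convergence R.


Let w = z − z₀, so z = z₀ + w.
Then -5 − z = -5 − (z₀ + w) = (-5 − z₀) − w = -6 − w.
f(z) = 1/(-6 − w) = (1/(-6)) · 1/(1 − w/(-6)) = Σ_{n≥0} w^n / (-6)^(n+1).
So c_n = 1/(-6)^(n+1):
  c_0 = 1/(-6)^1 = -1/6.
  c_1 = 1/(-6)^2 = 1/36.
The series is valid for |w/d| < 1, i.e. |z − z₀| < |d|.
Radius of convergence: R = |-5 − z₀| = |-6| = 6 (distance from z₀ to the singularity z = -5).

c_0 = -1/6, c_1 = 1/36; R = 6.


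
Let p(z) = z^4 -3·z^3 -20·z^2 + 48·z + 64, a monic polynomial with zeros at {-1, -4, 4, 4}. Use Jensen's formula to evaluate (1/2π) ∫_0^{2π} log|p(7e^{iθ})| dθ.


Zeros: -4, -1, 4, 4; r = 7.
Inside |z| < r: -4, -1, 4, 4. Outside (|z| ≥ r): ∅.
p(0) = 64, so log|p(0)| = log(64) = 4.1589.
Apply Jensen: I(r) = log|p(0)| + Σ_k log(r/|z_k|), summed over zeros inside |z| < r.
  log(r/|z_k|) for z_k = -1: log(7/1) = 1.9459
  log(r/|z_k|) for z_k = -4: log(7/4) = 0.5596
  log(r/|z_k|) for z_k = 4: log(7/4) = 0.5596
  log(r/|z_k|) for z_k = 4: log(7/4) = 0.5596
Sum over inside zeros: 3.6248.
I(r) = log|p(0)| + (inside sum) = 4.1589 + 3.6248 = 7.7836.
Closed form (all zeros inside, monic): I(r) = n·log(r) = 4·log(7) = 7.7836. ✓

I(r) ≈ 7.7836.


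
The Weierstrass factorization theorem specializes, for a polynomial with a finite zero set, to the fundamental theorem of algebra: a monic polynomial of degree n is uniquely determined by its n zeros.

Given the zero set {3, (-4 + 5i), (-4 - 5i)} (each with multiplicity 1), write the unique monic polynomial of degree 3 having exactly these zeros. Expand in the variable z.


The polynomial is p(z) = ∏_{α ∈ S} (z − α), where S = {3, (-4 + 5i), (-4 - 5i)}.
Expanding the product yields: p(z) = z^3 + 5·z^2 + 17·z -123.
Note conjugate pairs combine to real quadratics: (z − (-4+5i))(z − (-4−5i)) = z² + 8z + 41.
The resulting polynomial has degree 3 and real coefficients as required.

p(z) = z^3 + 5·z^2 + 17·z -123.


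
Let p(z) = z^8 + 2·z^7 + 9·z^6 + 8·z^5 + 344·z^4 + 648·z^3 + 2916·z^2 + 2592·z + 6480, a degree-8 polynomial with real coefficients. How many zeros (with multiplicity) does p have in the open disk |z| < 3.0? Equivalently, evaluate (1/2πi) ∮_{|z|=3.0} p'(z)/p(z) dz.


The zeros of p are: (-3 + 3i), (-3 - 3i), (3 + 3i), (3 - 3i), (-1 + 2i), (-1 - 2i), (0 + 2i), (0 - 2i).
Their magnitudes are: 4.243, 4.243, 4.243, 4.243, 2.236, 2.236, 2, 2.
Zeros with |z| < R = 3.0: (-1 + 2i), (-1 - 2i), (0 + 2i), (0 - 2i).
Count = 4.
By the argument principle, (1/2πi) ∮_{|z|=R} p'(z)/p(z) dz equals exactly this count.

Number of zeros inside |z| < 3.0: 4.


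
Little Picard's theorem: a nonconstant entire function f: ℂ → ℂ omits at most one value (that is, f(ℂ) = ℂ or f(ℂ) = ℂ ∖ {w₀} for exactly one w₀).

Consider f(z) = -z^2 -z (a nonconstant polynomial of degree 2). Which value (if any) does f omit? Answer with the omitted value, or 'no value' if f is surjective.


Little Picard bounds the complement of f(ℂ) to at most one point.
For every w ∈ ℂ, the equation p(z) − w = 0 is a nonconstant polynomial in z and hence has at least one root by the fundamental theorem of algebra. So p is surjective onto ℂ, omitting no value.

Omitted value: no value.


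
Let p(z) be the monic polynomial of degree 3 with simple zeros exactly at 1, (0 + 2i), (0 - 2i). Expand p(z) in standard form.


The polynomial is p(z) = ∏_{α ∈ S} (z − α), where S = {1, (0 + 2i), (0 - 2i)}.
Expanding the product yields: p(z) = z^3 -z^2 + 4·z -4.
Note conjugate pairs combine to real quadratics: (z − (0+2i))(z − (0−2i)) = z² + 4.
The resulting polynomial has degree 3 and real coefficients as required.

p(z) = z^3 -z^2 + 4·z -4.


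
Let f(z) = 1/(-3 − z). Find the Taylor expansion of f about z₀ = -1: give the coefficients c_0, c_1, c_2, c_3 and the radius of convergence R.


Let w = z − z₀, so z = z₀ + w.
Then -3 − z = -3 − (z₀ + w) = (-3 − z₀) − w = -2 − w.
f(z) = 1/(-2 − w) = (1/(-2)) · 1/(1 − w/(-2)) = Σ_{n≥0} w^n / (-2)^(n+1).
So c_n = 1/(-2)^(n+1):
  c_0 = 1/(-2)^1 = -1/2.
  c_1 = 1/(-2)^2 = 1/4.
  c_2 = 1/(-2)^3 = -1/8.
  c_3 = 1/(-2)^4 = 1/16.
The series is valid for |w/d| < 1, i.e. |z − z₀| < |d|.
Radius of convergence: R = |-3 − z₀| = |-2| = 2 (distance from z₀ to the singularity z = -3).

c_0 = -1/2, c_1 = 1/4, c_2 = -1/8, c_3 = 1/16; R = 2.


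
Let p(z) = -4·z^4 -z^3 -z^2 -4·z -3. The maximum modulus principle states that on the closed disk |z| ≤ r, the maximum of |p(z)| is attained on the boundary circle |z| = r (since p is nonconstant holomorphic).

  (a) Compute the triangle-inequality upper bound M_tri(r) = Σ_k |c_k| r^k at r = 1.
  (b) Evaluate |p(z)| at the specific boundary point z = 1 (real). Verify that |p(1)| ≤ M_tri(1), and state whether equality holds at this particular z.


Coefficients: c_0 = -3, c_1 = -4, c_2 = -1, c_3 = -1, c_4 = -4. Radius r = 1.
Part (a). Triangle bound: M_tri(r) = Σ_k |c_k| r^k
  = |-3|·1^0 + |-4|·1^1 + |-1|·1^2 + |-1|·1^3 + |-4|·1^4
  = 3 + 4 + 1 + 1 + 4 = 13.
This bounds M(r) := max_{|z|=r} |p(z)| from above; equality holds iff all terms c_k z^k can be made to align in phase at a single z on |z|=r.
Part (b). At z = 1 (real, on the circle |z| = r):
  p(1) = (-3)·1^0 + (-4)·1^1 + (-1)·1^2 + (-1)·1^3 + (-4)·1^4 = -13.
  |p(1)| = 13.
Since all nonzero coefficients share the same sign, |p(1)| = 13 = M_tri(1); the triangle bound is attained at z = 1, so in fact M(r) = 13.

M_tri(1) = 13; |p(1)| = 13; equality at z=1: yes.


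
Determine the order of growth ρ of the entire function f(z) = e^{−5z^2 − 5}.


|e^{−5z^2 − 5}| = e^{Re(-5·z^2) + -5} ≤ e^{5|z|^2 + -5} = e^{5r^2 + -5} on |z| = r, so ρ ≤ 2. Choosing z on |z|=r so that -5·z^2 is real positive (always possible by picking arg z appropriately) gives |f(z)| = e^{5r^2 + -5}, matching the bound. The additive constant -5 does not affect log log M(r) ~ 2·log r. Hence ρ = 2.
Therefore ρ = 2.

Order ρ = 2.


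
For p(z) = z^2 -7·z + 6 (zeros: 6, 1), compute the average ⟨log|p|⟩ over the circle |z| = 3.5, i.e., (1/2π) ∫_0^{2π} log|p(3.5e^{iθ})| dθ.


Zeros: 1, 6; r = 3.5.
Inside |z| < r: 1. Outside (|z| ≥ r): 6.
p(0) = 6, so log|p(0)| = log(6) = 1.7918.
Apply Jensen: I(r) = log|p(0)| + Σ_k log(r/|z_k|), summed over zeros inside |z| < r.
  log(r/|z_k|) for z_k = 1: log(3.5/1) = 1.2528
  Outside zeros (6) contribute nothing to the Jensen sum.
Sum over inside zeros: 1.2528.
I(r) = log|p(0)| + (inside sum) = 1.7918 + 1.2528 = 3.0445.
Note: since some zeros are outside |z| ≤ r, the simplified n·log(r) form does NOT apply — only the inside zeros contribute.

I(r) ≈ 3.0445.


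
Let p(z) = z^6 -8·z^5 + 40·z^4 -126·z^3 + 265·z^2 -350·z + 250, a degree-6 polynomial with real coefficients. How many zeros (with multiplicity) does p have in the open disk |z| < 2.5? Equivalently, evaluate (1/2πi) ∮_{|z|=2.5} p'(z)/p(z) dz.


The zeros of p are: (1 + 3i), (1 - 3i), (2 + 1i), (2 - 1i), (1 + 2i), (1 - 2i).
Their magnitudes are: 3.162, 3.162, 2.236, 2.236, 2.236, 2.236.
Zeros with |z| < R = 2.5: (2 + 1i), (2 - 1i), (1 + 2i), (1 - 2i).
Count = 4.
By the argument principle, (1/2πi) ∮_{|z|=R} p'(z)/p(z) dz equals exactly this count.

Number of zeros inside |z| < 2.5: 4.


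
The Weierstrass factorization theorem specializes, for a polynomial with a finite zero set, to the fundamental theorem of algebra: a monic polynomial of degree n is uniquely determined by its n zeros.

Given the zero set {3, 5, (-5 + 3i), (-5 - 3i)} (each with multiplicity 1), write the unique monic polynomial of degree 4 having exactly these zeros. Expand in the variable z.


The polynomial is p(z) = ∏_{α ∈ S} (z − α), where S = {3, 5, (-5 + 3i), (-5 - 3i)}.
Expanding the product yields: p(z) = z^4 + 2·z^3 -31·z^2 -122·z + 510.
Note conjugate pairs combine to real quadratics: (z − (-5+3i))(z − (-5−3i)) = z² + 10z + 34.
The resulting polynomial has degree 4 and real coefficients as required.

p(z) = z^4 + 2·z^3 -31·z^2 -122·z + 510.


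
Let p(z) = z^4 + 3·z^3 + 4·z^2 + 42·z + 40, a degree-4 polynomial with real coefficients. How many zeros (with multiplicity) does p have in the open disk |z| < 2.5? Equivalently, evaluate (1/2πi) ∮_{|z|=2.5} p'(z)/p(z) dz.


The zeros of p are: -1, -4, (1 + 3i), (1 - 3i).
Their magnitudes are: 1, 4, 3.162, 3.162.
Zeros with |z| < R = 2.5: -1.
Count = 1.
By the argument principle, (1/2πi) ∮_{|z|=R} p'(z)/p(z) dz equals exactly this count.

Number of zeros inside |z| < 2.5: 1.


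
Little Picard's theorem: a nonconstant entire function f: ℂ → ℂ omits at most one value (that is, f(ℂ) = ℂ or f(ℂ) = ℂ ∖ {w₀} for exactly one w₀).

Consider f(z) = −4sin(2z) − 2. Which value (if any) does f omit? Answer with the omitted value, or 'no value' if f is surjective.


Little Picard bounds the complement of f(ℂ) to at most one point.
sin is entire and surjective onto ℂ: for every w ∈ ℂ, sin(ζ) = w has a solution ζ ∈ ℂ (e.g., via the complex inverse arcsin). With ζ = 2z this gives z = ζ/(2). Then -4·sin(2z) takes every value in -4·ℂ = ℂ, and adding -2 is a bijection of ℂ. So f is surjective and omits no value. (Note: only on the real line is sin bounded by [−1, 1].)

Omitted value: no value.


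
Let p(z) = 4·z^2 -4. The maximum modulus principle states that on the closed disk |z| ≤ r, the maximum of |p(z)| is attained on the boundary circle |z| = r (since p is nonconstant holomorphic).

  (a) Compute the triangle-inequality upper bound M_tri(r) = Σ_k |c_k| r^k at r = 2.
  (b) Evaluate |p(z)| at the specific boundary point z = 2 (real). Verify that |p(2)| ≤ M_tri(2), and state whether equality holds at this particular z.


Coefficients: c_0 = -4, c_1 = 0, c_2 = 4. Radius r = 2.
Part (a). Triangle bound: M_tri(r) = Σ_k |c_k| r^k
  = |-4|·2^0 + |0|·2^1 + |4|·2^2
  = 4 + 0 + 16 = 20.
This bounds M(r) := max_{|z|=r} |p(z)| from above; equality holds iff all terms c_k z^k can be made to align in phase at a single z on |z|=r.
Part (b). At z = 2 (real, on the circle |z| = r):
  p(2) = (-4)·2^0 + (0)·2^1 + (4)·2^2 = 12.
  |p(2)| = 12.
Check: |p(2)| = 12 ≤ 20 = M_tri(2). ✓ Equality does not hold at z = 2 (the coefficients have mixed signs, so the terms do not all align in phase there).

M_tri(2) = 20; |p(2)| = 12; equality at z=2: no.


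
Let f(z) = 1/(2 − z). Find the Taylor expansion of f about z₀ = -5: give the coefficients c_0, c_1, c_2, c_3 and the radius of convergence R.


Let w = z − z₀, so z = z₀ + w.
Then 2 − z = 2 − (z₀ + w) = (2 − z₀) − w = 7 − w.
f(z) = 1/(7 − w) = (1/(7)) · 1/(1 − w/(7)) = Σ_{n≥0} w^n / (7)^(n+1).
So c_n = 1/(7)^(n+1):
  c_0 = 1/(7)^1 = 1/7.
  c_1 = 1/(7)^2 = 1/49.
  c_2 = 1/(7)^3 = 1/343.
  c_3 = 1/(7)^4 = 1/2401.
The series is valid for |w/d| < 1, i.e. |z − z₀| < |d|.
Radius of convergence: R = |2 − z₀| = |7| = 7 (distance from z₀ to the singularity z = 2).

c_0 = 1/7, c_1 = 1/49, c_2 = 1/343, c_3 = 1/2401; R = 7.


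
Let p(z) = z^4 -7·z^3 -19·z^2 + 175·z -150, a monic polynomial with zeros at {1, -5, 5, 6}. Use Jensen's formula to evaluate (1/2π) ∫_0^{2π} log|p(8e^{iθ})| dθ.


Zeros: -5, 1, 5, 6; r = 8.
Inside |z| < r: -5, 1, 5, 6. Outside (|z| ≥ r): ∅.
p(0) = -150, so log|p(0)| = log(150) = 5.0106.
Apply Jensen: I(r) = log|p(0)| + Σ_k log(r/|z_k|), summed over zeros inside |z| < r.
  log(r/|z_k|) for z_k = 1: log(8/1) = 2.0794
  log(r/|z_k|) for z_k = -5: log(8/5) = 0.4700
  log(r/|z_k|) for z_k = 5: log(8/5) = 0.4700
  log(r/|z_k|) for z_k = 6: log(8/6) = 0.2877
Sum over inside zeros: 3.3071.
I(r) = log|p(0)| + (inside sum) = 5.0106 + 3.3071 = 8.3178.
Closed form (all zeros inside, monic): I(r) = n·log(r) = 4·log(8) = 8.3178. ✓

I(r) ≈ 8.3178.


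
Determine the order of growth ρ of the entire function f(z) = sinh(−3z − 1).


sinh(w) is a linear combination of e^{iw} and e^{−iw} (or e^w, e^{−w} in the hyperbolic case), so |sinh(w)| ≤ e^{|w|}. With w = −3z − 1, |w| ≤ 3|z| + 1 = 3r + 1 on |z| = r, giving M(r) ≤ e^{3r + 1}, so ρ ≤ 1. On a suitable ray (z = it for sin/cos; z = t for sinh/cosh, t real → ∞), |sinh(−3z − 1)| grows like e^{3|t|}/2, so ρ ≥ 1. Hence ρ = 1.
Therefore ρ = 1.

Order ρ = 1.


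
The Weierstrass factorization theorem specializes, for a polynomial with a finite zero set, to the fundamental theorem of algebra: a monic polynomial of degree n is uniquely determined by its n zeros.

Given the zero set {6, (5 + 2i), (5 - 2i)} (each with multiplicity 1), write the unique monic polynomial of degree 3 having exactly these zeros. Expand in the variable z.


The polynomial is p(z) = ∏_{α ∈ S} (z − α), where S = {6, (5 + 2i), (5 - 2i)}.
Expanding the product yields: p(z) = z^3 -16·z^2 + 89·z -174.
Note conjugate pairs combine to real quadratics: (z − (5+2i))(z − (5−2i)) = z² − 10z + 29.
The resulting polynomial has degree 3 and real coefficients as required.

p(z) = z^3 -16·z^2 + 89·z -174.


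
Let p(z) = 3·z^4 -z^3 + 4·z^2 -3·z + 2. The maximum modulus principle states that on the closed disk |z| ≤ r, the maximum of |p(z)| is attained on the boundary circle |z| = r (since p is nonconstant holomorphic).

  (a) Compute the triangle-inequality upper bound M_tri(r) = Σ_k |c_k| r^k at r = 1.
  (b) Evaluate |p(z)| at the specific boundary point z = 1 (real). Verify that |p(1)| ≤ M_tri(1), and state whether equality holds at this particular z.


Coefficients: c_0 = 2, c_1 = -3, c_2 = 4, c_3 = -1, c_4 = 3. Radius r = 1.
Part (a). Triangle bound: M_tri(r) = Σ_k |c_k| r^k
  = |2|·1^0 + |-3|·1^1 + |4|·1^2 + |-1|·1^3 + |3|·1^4
  = 2 + 3 + 4 + 1 + 3 = 13.
This bounds M(r) := max_{|z|=r} |p(z)| from above; equality holds iff all terms c_k z^k can be made to align in phase at a single z on |z|=r.
Part (b). At z = 1 (real, on the circle |z| = r):
  p(1) = (2)·1^0 + (-3)·1^1 + (4)·1^2 + (-1)·1^3 + (3)·1^4 = 5.
  |p(1)| = 5.
Check: |p(1)| = 5 ≤ 13 = M_tri(1). ✓ Equality does not hold at z = 1 (the coefficients have mixed signs, so the terms do not all align in phase there).

M_tri(1) = 13; |p(1)| = 5; equality at z=1: no.


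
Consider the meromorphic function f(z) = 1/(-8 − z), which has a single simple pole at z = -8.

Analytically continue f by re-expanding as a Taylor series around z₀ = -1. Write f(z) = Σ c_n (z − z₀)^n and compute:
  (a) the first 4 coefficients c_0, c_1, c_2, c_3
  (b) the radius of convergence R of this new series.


Let w = z − z₀, so z = z₀ + w.
Then -8 − z = -8 − (z₀ + w) = (-8 − z₀) − w = -7 − w.
f(z) = 1/(-7 − w) = (1/(-7)) · 1/(1 − w/(-7)) = Σ_{n≥0} w^n / (-7)^(n+1).
So c_n = 1/(-7)^(n+1):
  c_0 = 1/(-7)^1 = -1/7.
  c_1 = 1/(-7)^2 = 1/49.
  c_2 = 1/(-7)^3 = -1/343.
  c_3 = 1/(-7)^4 = 1/2401.
The series is valid for |w/d| < 1, i.e. |z − z₀| < |d|.
Radius of convergence: R = |-8 − z₀| = |-7| = 7 (distance from z₀ to the singularity z = -8).

c_0 = -1/7, c_1 = 1/49, c_2 = -1/343, c_3 = 1/2401; R = 7.


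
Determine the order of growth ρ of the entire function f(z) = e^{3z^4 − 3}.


|e^{3z^4 − 3}| = e^{Re(3·z^4) + -3} ≤ e^{3|z|^4 + -3} = e^{3r^4 + -3} on |z| = r, so ρ ≤ 4. Choosing z on |z|=r so that 3·z^4 is real positive (always possible by picking arg z appropriately) gives |f(z)| = e^{3r^4 + -3}, matching the bound. The additive constant -3 does not affect log log M(r) ~ 4·log r. Hence ρ = 4.
Therefore ρ = 4.

Order ρ = 4.


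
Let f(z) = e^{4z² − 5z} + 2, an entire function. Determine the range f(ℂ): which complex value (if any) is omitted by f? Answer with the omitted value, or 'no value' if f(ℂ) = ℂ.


Little Picard bounds the complement of f(ℂ) to at most one point.
The exponent g(z) = 4z² − 5z is a nonconstant polynomial, hence surjective onto ℂ. So e^{g(z)} takes every value in {e^w : w ∈ ℂ} = ℂ ∖ {0}. Adding 2 shifts the range to ℂ ∖ {2}. f omits exactly 2.

Omitted value: 2.


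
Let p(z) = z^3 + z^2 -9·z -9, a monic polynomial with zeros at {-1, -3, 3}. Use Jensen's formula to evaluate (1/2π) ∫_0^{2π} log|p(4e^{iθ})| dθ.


Zeros: -3, -1, 3; r = 4.
Inside |z| < r: -3, -1, 3. Outside (|z| ≥ r): ∅.
p(0) = -9, so log|p(0)| = log(9) = 2.1972.
Apply Jensen: I(r) = log|p(0)| + Σ_k log(r/|z_k|), summed over zeros inside |z| < r.
  log(r/|z_k|) for z_k = -1: log(4/1) = 1.3863
  log(r/|z_k|) for z_k = -3: log(4/3) = 0.2877
  log(r/|z_k|) for z_k = 3: log(4/3) = 0.2877
Sum over inside zeros: 1.9617.
I(r) = log|p(0)| + (inside sum) = 2.1972 + 1.9617 = 4.1589.
Closed form (all zeros inside, monic): I(r) = n·log(r) = 3·log(4) = 4.1589. ✓

I(r) ≈ 4.1589.


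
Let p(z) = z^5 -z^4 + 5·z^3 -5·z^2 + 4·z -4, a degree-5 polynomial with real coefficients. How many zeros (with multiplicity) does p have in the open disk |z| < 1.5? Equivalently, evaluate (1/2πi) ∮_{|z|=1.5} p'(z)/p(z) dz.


The zeros of p are: (0 + 1i), (0 - 1i), (0 + 2i), (0 - 2i), 1.
Their magnitudes are: 1, 1, 2, 2, 1.
Zeros with |z| < R = 1.5: (0 + 1i), (0 - 1i), 1.
Count = 3.
By the argument principle, (1/2πi) ∮_{|z|=R} p'(z)/p(z) dz equals exactly this count.

Number of zeros inside |z| < 1.5: 3.


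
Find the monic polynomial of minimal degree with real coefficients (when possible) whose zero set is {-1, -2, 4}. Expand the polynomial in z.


The polynomial is p(z) = ∏_{α ∈ S} (z − α), where S = {-1, -2, 4}.
Expanding the product yields: p(z) = z^3 -z^2 -10·z -8.
The resulting polynomial has degree 3 and real coefficients as required.

p(z) = z^3 -z^2 -10·z -8.


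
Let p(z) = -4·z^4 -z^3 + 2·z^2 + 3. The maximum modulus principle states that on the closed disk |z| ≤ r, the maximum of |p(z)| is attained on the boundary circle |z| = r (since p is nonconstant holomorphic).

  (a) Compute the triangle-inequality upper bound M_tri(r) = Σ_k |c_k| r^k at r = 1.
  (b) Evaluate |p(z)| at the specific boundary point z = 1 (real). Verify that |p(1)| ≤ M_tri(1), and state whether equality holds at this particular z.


Coefficients: c_0 = 3, c_1 = 0, c_2 = 2, c_3 = -1, c_4 = -4. Radius r = 1.
Part (a). Triangle bound: M_tri(r) = Σ_k |c_k| r^k
  = |3|·1^0 + |0|·1^1 + |2|·1^2 + |-1|·1^3 + |-4|·1^4
  = 3 + 0 + 2 + 1 + 4 = 10.
This bounds M(r) := max_{|z|=r} |p(z)| from above; equality holds iff all terms c_k z^k can be made to align in phase at a single z on |z|=r.
Part (b). At z = 1 (real, on the circle |z| = r):
  p(1) = (3)·1^0 + (0)·1^1 + (2)·1^2 + (-1)·1^3 + (-4)·1^4 = 0.
  |p(1)| = 0.
Check: |p(1)| = 0 ≤ 10 = M_tri(1). ✓ Equality does not hold at z = 1 (the coefficients have mixed signs, so the terms do not all align in phase there).

M_tri(1) = 10; |p(1)| = 0; equality at z=1: no.


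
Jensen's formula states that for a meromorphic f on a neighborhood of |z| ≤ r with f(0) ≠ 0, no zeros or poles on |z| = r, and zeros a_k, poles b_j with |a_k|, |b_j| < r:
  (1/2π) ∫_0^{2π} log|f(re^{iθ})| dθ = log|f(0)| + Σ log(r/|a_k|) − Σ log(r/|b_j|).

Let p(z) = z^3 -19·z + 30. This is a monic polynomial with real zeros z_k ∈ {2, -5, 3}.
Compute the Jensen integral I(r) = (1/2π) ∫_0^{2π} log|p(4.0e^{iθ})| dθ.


Zeros: -5, 2, 3; r = 4.0.
Inside |z| < r: 2, 3. Outside (|z| ≥ r): -5.
p(0) = 30, so log|p(0)| = log(30) = 3.4012.
Apply Jensen: I(r) = log|p(0)| + Σ_k log(r/|z_k|), summed over zeros inside |z| < r.
  log(r/|z_k|) for z_k = 2: log(4.0/2) = 0.6931
  log(r/|z_k|) for z_k = 3: log(4.0/3) = 0.2877
  Outside zeros (-5) contribute nothing to the Jensen sum.
Sum over inside zeros: 0.9808.
I(r) = log|p(0)| + (inside sum) = 3.4012 + 0.9808 = 4.3820.
Note: since some zeros are outside |z| ≤ r, the simplified n·log(r) form does NOT apply — only the inside zeros contribute.

I(r) ≈ 4.3820.


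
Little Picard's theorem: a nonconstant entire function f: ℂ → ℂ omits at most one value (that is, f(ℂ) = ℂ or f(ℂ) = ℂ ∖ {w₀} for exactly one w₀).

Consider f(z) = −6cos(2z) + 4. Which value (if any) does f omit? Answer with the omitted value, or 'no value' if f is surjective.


Little Picard bounds the complement of f(ℂ) to at most one point.
cos is entire and surjective onto ℂ: for every w ∈ ℂ, cos(ζ) = w has a solution ζ ∈ ℂ (e.g., via the complex inverse arccos). With ζ = 2z this gives z = ζ/(2). Then -6·cos(2z) takes every value in -6·ℂ = ℂ, and adding 4 is a bijection of ℂ. So f is surjective and omits no value. (Note: only on the real line is cos bounded by [−1, 1].)

Omitted value: no value.


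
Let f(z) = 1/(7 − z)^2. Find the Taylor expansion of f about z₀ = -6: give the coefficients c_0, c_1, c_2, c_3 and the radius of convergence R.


Let w = z − z₀, so z = z₀ + w.
Then 7 − z = 7 − (z₀ + w) = (7 − z₀) − w = 13 − w.
f(z) = 1/(13 − w)^2 = (1/(13)^2) · (1 − w/(13))^{−2}.
By the binomial series (1−u)^{−2} = Σ_{n≥0} C(n+1, 1) u^n for |u|<1, with u = w/(13):
  c_n = C(n+1, 1) / (13)^(n+2).
  c_0 = 1/(13)^2 = 1/169.
  c_1 = 2/(13)^3 = 2/2197.
  c_2 = 3/(13)^4 = 3/28561.
  c_3 = 4/(13)^5 = 4/371293.
The series is valid for |w/d| < 1, i.e. |z − z₀| < |d|.
Radius of convergence: R = |7 − z₀| = |13| = 13 (distance from z₀ to the singularity z = 7).

c_0 = 1/169, c_1 = 2/2197, c_2 = 3/28561, c_3 = 4/371293; R = 13.


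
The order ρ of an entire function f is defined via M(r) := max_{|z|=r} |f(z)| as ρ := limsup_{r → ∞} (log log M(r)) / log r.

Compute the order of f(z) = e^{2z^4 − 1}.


|e^{2z^4 − 1}| = e^{Re(2·z^4) + -1} ≤ e^{2|z|^4 + -1} = e^{2r^4 + -1} on |z| = r, so ρ ≤ 4. Choosing z on |z|=r so that 2·z^4 is real positive (always possible by picking arg z appropriately) gives |f(z)| = e^{2r^4 + -1}, matching the bound. The additive constant -1 does not affect log log M(r) ~ 4·log r. Hence ρ = 4.
Therefore ρ = 4.

Order ρ = 4.


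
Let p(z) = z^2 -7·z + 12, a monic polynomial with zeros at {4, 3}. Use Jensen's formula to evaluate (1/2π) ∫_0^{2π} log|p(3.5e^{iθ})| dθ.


Zeros: 3, 4; r = 3.5.
Inside |z| < r: 3. Outside (|z| ≥ r): 4.
p(0) = 12, so log|p(0)| = log(12) = 2.4849.
Apply Jensen: I(r) = log|p(0)| + Σ_k log(r/|z_k|), summed over zeros inside |z| < r.
  log(r/|z_k|) for z_k = 3: log(3.5/3) = 0.1542
  Outside zeros (4) contribute nothing to the Jensen sum.
Sum over inside zeros: 0.1542.
I(r) = log|p(0)| + (inside sum) = 2.4849 + 0.1542 = 2.6391.
Note: since some zeros are outside |z| ≤ r, the simplified n·log(r) form does NOT apply — only the inside zeros contribute.

I(r) ≈ 2.6391.


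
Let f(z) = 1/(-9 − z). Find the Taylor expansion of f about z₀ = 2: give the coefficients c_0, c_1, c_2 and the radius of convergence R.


Let w = z − z₀, so z = z₀ + w.
Then -9 − z = -9 − (z₀ + w) = (-9 − z₀) − w = -11 − w.
f(z) = 1/(-11 − w) = (1/(-11)) · 1/(1 − w/(-11)) = Σ_{n≥0} w^n / (-11)^(n+1).
So c_n = 1/(-11)^(n+1):
  c_0 = 1/(-11)^1 = -1/11.
  c_1 = 1/(-11)^2 = 1/121.
  c_2 = 1/(-11)^3 = -1/1331.
The series is valid for |w/d| < 1, i.e. |z − z₀| < |d|.
Radius of convergence: R = |-9 − z₀| = |-11| = 11 (distance from z₀ to the singularity z = -9).

c_0 = -1/11, c_1 = 1/121, c_2 = -1/1331; R = 11.


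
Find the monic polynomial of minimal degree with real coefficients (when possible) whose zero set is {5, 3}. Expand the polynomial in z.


The polynomial is p(z) = ∏_{α ∈ S} (z − α), where S = {5, 3}.
Expanding the product yields: p(z) = z^2 -8·z + 15.
The resulting polynomial has degree 2 and real coefficients as required.

p(z) = z^2 -8·z + 15.


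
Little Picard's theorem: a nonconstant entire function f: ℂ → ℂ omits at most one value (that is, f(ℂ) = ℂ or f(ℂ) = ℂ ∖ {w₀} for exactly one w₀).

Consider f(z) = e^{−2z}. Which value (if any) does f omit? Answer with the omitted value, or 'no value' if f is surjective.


Little Picard bounds the complement of f(ℂ) to at most one point.
e^{−2z} is never zero on ℂ, so 1·e^{−2z} takes every value in ℂ ∖ {0}. Adding 0 shifts the range to ℂ ∖ {0}. Thus f omits exactly the value 0.

Omitted value: 0.


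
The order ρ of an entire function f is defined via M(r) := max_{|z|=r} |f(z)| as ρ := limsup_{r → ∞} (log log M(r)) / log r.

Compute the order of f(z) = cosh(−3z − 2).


cosh(w) is a linear combination of e^{iw} and e^{−iw} (or e^w, e^{−w} in the hyperbolic case), so |cosh(w)| ≤ e^{|w|}. With w = −3z − 2, |w| ≤ 3|z| + 2 = 3r + 2 on |z| = r, giving M(r) ≤ e^{3r + 2}, so ρ ≤ 1. On a suitable ray (z = it for sin/cos; z = t for sinh/cosh, t real → ∞), |cosh(−3z − 2)| grows like e^{3|t|}/2, so ρ ≥ 1. Hence ρ = 1.
Therefore ρ = 1.

Order ρ = 1.


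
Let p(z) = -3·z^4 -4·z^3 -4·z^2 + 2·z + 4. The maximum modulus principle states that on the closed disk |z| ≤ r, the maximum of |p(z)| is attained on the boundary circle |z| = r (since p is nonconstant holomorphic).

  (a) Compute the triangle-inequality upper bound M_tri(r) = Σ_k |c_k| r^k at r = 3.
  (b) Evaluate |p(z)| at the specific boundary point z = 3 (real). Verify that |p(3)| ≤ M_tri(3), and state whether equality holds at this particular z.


Coefficients: c_0 = 4, c_1 = 2, c_2 = -4, c_3 = -4, c_4 = -3. Radius r = 3.
Part (a). Triangle bound: M_tri(r) = Σ_k |c_k| r^k
  = |4|·3^0 + |2|·3^1 + |-4|·3^2 + |-4|·3^3 + |-3|·3^4
  = 4 + 6 + 36 + 108 + 243 = 397.
This bounds M(r) := max_{|z|=r} |p(z)| from above; equality holds iff all terms c_k z^k can be made to align in phase at a single z on |z|=r.
Part (b). At z = 3 (real, on the circle |z| = r):
  p(3) = (4)·3^0 + (2)·3^1 + (-4)·3^2 + (-4)·3^3 + (-3)·3^4 = -377.
  |p(3)| = 377.
Check: |p(3)| = 377 ≤ 397 = M_tri(3). ✓ Equality does not hold at z = 3 (the coefficients have mixed signs, so the terms do not all align in phase there).

M_tri(3) = 397; |p(3)| = 377; equality at z=3: no.


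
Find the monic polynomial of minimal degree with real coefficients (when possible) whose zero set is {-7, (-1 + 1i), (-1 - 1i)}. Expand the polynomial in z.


The polynomial is p(z) = ∏_{α ∈ S} (z − α), where S = {-7, (-1 + 1i), (-1 - 1i)}.
Expanding the product yields: p(z) = z^3 + 9·z^2 + 16·z + 14.
Note conjugate pairs combine to real quadratics: (z − (-1+1i))(z − (-1−1i)) = z² + 2z + 2.
The resulting polynomial has degree 3 and real coefficients as required.

p(z) = z^3 + 9·z^2 + 16·z + 14.


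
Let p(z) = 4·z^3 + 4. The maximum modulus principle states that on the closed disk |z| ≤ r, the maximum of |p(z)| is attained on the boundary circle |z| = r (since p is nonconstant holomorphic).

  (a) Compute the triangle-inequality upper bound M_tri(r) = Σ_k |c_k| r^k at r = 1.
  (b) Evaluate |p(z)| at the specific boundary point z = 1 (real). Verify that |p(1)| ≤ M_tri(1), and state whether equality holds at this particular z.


Coefficients: c_0 = 4, c_1 = 0, c_2 = 0, c_3 = 4. Radius r = 1.
Part (a). Triangle bound: M_tri(r) = Σ_k |c_k| r^k
  = |4|·1^0 + |0|·1^1 + |0|·1^2 + |4|·1^3
  = 4 + 0 + 0 + 4 = 8.
This bounds M(r) := max_{|z|=r} |p(z)| from above; equality holds iff all terms c_k z^k can be made to align in phase at a single z on |z|=r.
Part (b). At z = 1 (real, on the circle |z| = r):
  p(1) = (4)·1^0 + (0)·1^1 + (0)·1^2 + (4)·1^3 = 8.
  |p(1)| = 8.
Since all nonzero coefficients share the same sign, |p(1)| = 8 = M_tri(1); the triangle bound is attained at z = 1, so in fact M(r) = 8.

M_tri(1) = 8; |p(1)| = 8; equality at z=1: yes.


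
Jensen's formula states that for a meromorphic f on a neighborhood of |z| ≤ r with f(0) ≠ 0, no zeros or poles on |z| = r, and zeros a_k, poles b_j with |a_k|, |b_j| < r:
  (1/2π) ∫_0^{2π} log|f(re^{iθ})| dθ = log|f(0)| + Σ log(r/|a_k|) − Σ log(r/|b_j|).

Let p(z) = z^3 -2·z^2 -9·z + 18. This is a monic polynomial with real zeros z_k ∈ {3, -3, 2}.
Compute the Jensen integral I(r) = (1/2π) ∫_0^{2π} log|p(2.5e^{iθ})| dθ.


Zeros: -3, 2, 3; r = 2.5.
Inside |z| < r: 2. Outside (|z| ≥ r): -3, 3.
p(0) = 18, so log|p(0)| = log(18) = 2.8904.
Apply Jensen: I(r) = log|p(0)| + Σ_k log(r/|z_k|), summed over zeros inside |z| < r.
  log(r/|z_k|) for z_k = 2: log(2.5/2) = 0.2231
  Outside zeros (-3, 3) contribute nothing to the Jensen sum.
Sum over inside zeros: 0.2231.
I(r) = log|p(0)| + (inside sum) = 2.8904 + 0.2231 = 3.1135.
Note: since some zeros are outside |z| ≤ r, the simplified n·log(r) form does NOT apply — only the inside zeros contribute.

I(r) ≈ 3.1135.


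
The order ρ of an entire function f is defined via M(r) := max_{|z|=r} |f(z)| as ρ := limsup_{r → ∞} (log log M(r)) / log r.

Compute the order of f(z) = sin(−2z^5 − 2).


Write sin(w) = (e^{iw} ± e^{−iw})/(2 or 2i), so |sin(w)| ≤ e^{|w|}. With w = −2z^5 − 2, |w| ≤ 2r^5 + 2 on |z|=r, giving M(r) ≤ e^{2r^5 + 2} and ρ ≤ 5. For the lower bound, choose z on |z|=r with -2z^5 purely imaginary of modulus 2r^5; then |sin(−2z^5 − 2)| grows like e^{2r^5}/2, so ρ ≥ 5. Hence ρ = 5.
Therefore ρ = 5.

Order ρ = 5.


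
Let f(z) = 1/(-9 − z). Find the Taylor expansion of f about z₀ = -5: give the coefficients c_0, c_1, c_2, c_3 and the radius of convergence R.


Let w = z − z₀, so z = z₀ + w.
Then -9 − z = -9 − (z₀ + w) = (-9 − z₀) − w = -4 − w.
f(z) = 1/(-4 − w) = (1/(-4)) · 1/(1 − w/(-4)) = Σ_{n≥0} w^n / (-4)^(n+1).
So c_n = 1/(-4)^(n+1):
  c_0 = 1/(-4)^1 = -1/4.
  c_1 = 1/(-4)^2 = 1/16.
  c_2 = 1/(-4)^3 = -1/64.
  c_3 = 1/(-4)^4 = 1/256.
The series is valid for |w/d| < 1, i.e. |z − z₀| < |d|.
Radius of convergence: R = |-9 − z₀| = |-4| = 4 (distance from z₀ to the singularity z = -9).

c_0 = -1/4, c_1 = 1/16, c_2 = -1/64, c_3 = 1/256; R = 4.


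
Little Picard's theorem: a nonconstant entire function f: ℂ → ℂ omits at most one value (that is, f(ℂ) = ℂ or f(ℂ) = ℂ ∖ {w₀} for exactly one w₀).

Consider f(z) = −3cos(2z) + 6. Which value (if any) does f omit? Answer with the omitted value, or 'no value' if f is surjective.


Little Picard bounds the complement of f(ℂ) to at most one point.
cos is entire and surjective onto ℂ: for every w ∈ ℂ, cos(ζ) = w has a solution ζ ∈ ℂ (e.g., via the complex inverse arccos). With ζ = 2z this gives z = ζ/(2). Then -3·cos(2z) takes every value in -3·ℂ = ℂ, and adding 6 is a bijection of ℂ. So f is surjective and omits no value. (Note: only on the real line is cos bounded by [−1, 1].)

Omitted value: no value.


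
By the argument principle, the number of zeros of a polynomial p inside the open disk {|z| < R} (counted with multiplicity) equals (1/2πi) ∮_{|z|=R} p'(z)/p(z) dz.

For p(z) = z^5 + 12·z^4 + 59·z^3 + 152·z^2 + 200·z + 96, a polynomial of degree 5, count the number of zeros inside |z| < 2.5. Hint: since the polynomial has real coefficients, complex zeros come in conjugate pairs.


The zeros of p are: (-2 + 2i), (-2 - 2i), -1, -3, -4.
Their magnitudes are: 2.828, 2.828, 1, 3, 4.
Zeros with |z| < R = 2.5: -1.
Count = 1.
By the argument principle, (1/2πi) ∮_{|z|=R} p'(z)/p(z) dz equals exactly this count.

Number of zeros inside |z| < 2.5: 1.


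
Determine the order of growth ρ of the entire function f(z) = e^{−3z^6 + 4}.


|e^{−3z^6 + 4}| = e^{Re(-3·z^6) + 4} ≤ e^{3|z|^6 + 4} = e^{3r^6 + 4} on |z| = r, so ρ ≤ 6. Choosing z on |z|=r so that -3·z^6 is real positive (always possible by picking arg z appropriately) gives |f(z)| = e^{3r^6 + 4}, matching the bound. The additive constant 4 does not affect log log M(r) ~ 6·log r. Hence ρ = 6.
Therefore ρ = 6.

Order ρ = 6.


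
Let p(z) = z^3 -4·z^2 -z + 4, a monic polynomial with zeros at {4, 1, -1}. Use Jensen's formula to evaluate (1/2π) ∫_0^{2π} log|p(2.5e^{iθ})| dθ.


Zeros: -1, 1, 4; r = 2.5.
Inside |z| < r: -1, 1. Outside (|z| ≥ r): 4.
p(0) = 4, so log|p(0)| = log(4) = 1.3863.
Apply Jensen: I(r) = log|p(0)| + Σ_k log(r/|z_k|), summed over zeros inside |z| < r.
  log(r/|z_k|) for z_k = 1: log(2.5/1) = 0.9163
  log(r/|z_k|) for z_k = -1: log(2.5/1) = 0.9163
  Outside zeros (4) contribute nothing to the Jensen sum.
Sum over inside zeros: 1.8326.
I(r) = log|p(0)| + (inside sum) = 1.3863 + 1.8326 = 3.2189.
Note: since some zeros are outside |z| ≤ r, the simplified n·log(r) form does NOT apply — only the inside zeros contribute.

I(r) ≈ 3.2189.


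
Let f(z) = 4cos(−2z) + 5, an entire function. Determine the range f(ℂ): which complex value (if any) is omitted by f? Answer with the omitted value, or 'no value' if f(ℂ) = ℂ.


Little Picard bounds the complement of f(ℂ) to at most one point.
cos is entire and surjective onto ℂ: for every w ∈ ℂ, cos(ζ) = w has a solution ζ ∈ ℂ (e.g., via the complex inverse arccos). With ζ = −2z this gives z = ζ/(-2). Then 4·cos(−2z) takes every value in 4·ℂ = ℂ, and adding 5 is a bijection of ℂ. So f is surjective and omits no value. (Note: only on the real line is cos bounded by [−1, 1].)

Omitted value: no value.


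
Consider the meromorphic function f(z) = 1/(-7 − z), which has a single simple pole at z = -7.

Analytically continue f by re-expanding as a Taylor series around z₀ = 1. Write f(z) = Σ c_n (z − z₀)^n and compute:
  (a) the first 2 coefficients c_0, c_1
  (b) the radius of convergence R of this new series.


Let w = z − z₀, so z = z₀ + w.
Then -7 − z = -7 − (z₀ + w) = (-7 − z₀) − w = -8 − w.
f(z) = 1/(-8 − w) = (1/(-8)) · 1/(1 − w/(-8)) = Σ_{n≥0} w^n / (-8)^(n+1).
So c_n = 1/(-8)^(n+1):
  c_0 = 1/(-8)^1 = -1/8.
  c_1 = 1/(-8)^2 = 1/64.
The series is valid for |w/d| < 1, i.e. |z − z₀| < |d|.
Radius of convergence: R = |-7 − z₀| = |-8| = 8 (distance from z₀ to the singularity z = -7).

c_0 = -1/8, c_1 = 1/64; R = 8.


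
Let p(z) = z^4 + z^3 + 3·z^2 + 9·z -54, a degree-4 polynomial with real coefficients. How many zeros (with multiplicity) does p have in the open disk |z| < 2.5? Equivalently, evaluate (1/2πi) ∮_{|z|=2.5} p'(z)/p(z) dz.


The zeros of p are: 2, -3, (0 + 3i), (0 - 3i).
Their magnitudes are: 2, 3, 3, 3.
Zeros with |z| < R = 2.5: 2.
Count = 1.
By the argument principle, (1/2πi) ∮_{|z|=R} p'(z)/p(z) dz equals exactly this count.

Number of zeros inside |z| < 2.5: 1.


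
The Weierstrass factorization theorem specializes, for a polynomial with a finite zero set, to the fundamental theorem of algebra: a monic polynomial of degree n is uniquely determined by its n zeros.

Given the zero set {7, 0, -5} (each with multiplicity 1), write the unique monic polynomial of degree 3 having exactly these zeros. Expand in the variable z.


The polynomial is p(z) = ∏_{α ∈ S} (z − α), where S = {7, 0, -5}.
Expanding the product yields: p(z) = z^3 -2·z^2 -35·z.
The resulting polynomial has degree 3 and real coefficients as required.

p(z) = z^3 -2·z^2 -35·z.
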